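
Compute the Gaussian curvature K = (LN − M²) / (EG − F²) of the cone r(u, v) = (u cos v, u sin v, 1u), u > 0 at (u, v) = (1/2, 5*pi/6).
K = 0

Coefficients of the first fundamental form: E = 2, F = 0, G = u^2.
Coefficients of the second fundamental form: L = 0, M = 0, N = sqrt(2)*u^2/(2*Abs(u)).
Assemble K = (LN − M²)/(EG − F²) = 0. At (u, v) = (1/2, 5*pi/6): K = 0.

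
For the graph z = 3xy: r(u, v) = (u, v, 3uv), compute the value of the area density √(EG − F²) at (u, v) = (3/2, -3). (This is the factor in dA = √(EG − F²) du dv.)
√(EG − F²)|_{(3/2, -3)} = sqrt(409)/2

E = 9*v^2 + 1, F = 9*u*v, G = 9*u^2 + 1, so EG − F² = 9*u^2 + 9*v^2 + 1. Taking the positive square root: √(EG − F²) = sqrt(9*u^2 + 9*v^2 + 1). At (u, v) = (3/2, -3): sqrt(409)/2.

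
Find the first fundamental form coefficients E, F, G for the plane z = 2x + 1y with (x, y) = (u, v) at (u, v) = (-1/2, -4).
E = 5;  F = 2;  G = 2

Partials: r_u = (1, 0, 2), r_v = (0, 1, 1). As functions of (u, v):
  E = r_u · r_u = 5,
  F = r_u · r_v = 2,
  G = r_v · r_v = 2.
Evaluating at (u, v) = (-1/2, -4): E = 5, F = 2, G = 2.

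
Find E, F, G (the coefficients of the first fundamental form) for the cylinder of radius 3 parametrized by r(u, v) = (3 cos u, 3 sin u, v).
E = 9;  F = 0;  G = 1

Compute partials: r_u = (-3*sin(u), 3*cos(u), 0), r_v = (0, 0, 1). Then
  E = r_u · r_u = 9,
  F = r_u · r_v = 0,
  G = r_v · r_v = 1.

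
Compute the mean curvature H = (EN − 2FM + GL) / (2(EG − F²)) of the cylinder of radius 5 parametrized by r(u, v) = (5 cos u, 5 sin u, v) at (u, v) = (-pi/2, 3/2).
H = -1/10

With E = 25, F = 0, G = 1, L = -5, M = 0, N = 0, assemble
  H = (EN − 2FM + GL) / (2(EG − F²)) = -1/10.
At (u, v) = (-pi/2, 3/2): H = -1/10.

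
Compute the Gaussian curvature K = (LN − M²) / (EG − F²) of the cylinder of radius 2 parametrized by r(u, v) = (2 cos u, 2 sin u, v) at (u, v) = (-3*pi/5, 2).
K = 0

Coefficients of the first fundamental form: E = 4, F = 0, G = 1.
Coefficients of the second fundamental form: L = -2, M = 0, N = 0.
Assemble K = (LN − M²)/(EG − F²) = 0. At (u, v) = (-3*pi/5, 2): K = 0.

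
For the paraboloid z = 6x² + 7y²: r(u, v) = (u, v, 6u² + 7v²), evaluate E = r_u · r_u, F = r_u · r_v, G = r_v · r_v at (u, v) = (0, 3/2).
E = 1;  F = 0;  G = 442

Partials: r_u = (1, 0, 12*u), r_v = (0, 1, 14*v). As functions of (u, v):
  E = r_u · r_u = 144*u^2 + 1,
  F = r_u · r_v = 168*u*v,
  G = r_v · r_v = 196*v^2 + 1.
Evaluating at (u, v) = (0, 3/2): E = 1, F = 0, G = 442.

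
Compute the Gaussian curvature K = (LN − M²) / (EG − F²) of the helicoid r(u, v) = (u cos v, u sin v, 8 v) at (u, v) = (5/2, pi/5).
K = -1024/78961

Coefficients of the first fundamental form: E = 1, F = 0, G = u^2 + 64.
Coefficients of the second fundamental form: L = 0, M = -8/sqrt(u^2 + 64), N = 0.
Assemble K = (LN − M²)/(EG − F²) = -64/(u^2 + 64)^2. At (u, v) = (5/2, pi/5): K = -1024/78961.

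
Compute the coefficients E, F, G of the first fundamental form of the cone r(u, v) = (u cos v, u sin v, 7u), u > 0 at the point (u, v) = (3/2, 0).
E = 50;  F = 0;  G = 9/4

Partials: r_u = (cos(v), sin(v), 7), r_v = (-u*sin(v), u*cos(v), 0). As functions of (u, v):
  E = r_u · r_u = 50,
  F = r_u · r_v = 0,
  G = r_v · r_v = u^2.
Evaluating at (u, v) = (3/2, 0): E = 50, F = 0, G = 9/4.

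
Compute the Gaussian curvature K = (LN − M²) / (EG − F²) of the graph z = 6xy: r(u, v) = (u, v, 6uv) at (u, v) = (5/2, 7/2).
K = -36/444889

Coefficients of the first fundamental form: E = 36*v^2 + 1, F = 36*u*v, G = 36*u^2 + 1.
Coefficients of the second fundamental form: L = 0, M = 6/sqrt(36*u^2 + 36*v^2 + 1), N = 0.
Assemble K = (LN − M²)/(EG − F²) = -36/(1296*u^4 + 2592*u^2*v^2 + 72*u^2 + 1296*v^4 + 72*v^2 + 1). At (u, v) = (5/2, 7/2): K = -36/444889.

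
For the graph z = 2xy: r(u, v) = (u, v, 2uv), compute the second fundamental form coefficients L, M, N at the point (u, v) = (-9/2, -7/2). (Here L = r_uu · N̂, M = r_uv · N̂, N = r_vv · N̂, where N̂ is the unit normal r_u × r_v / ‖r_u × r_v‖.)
L = 0;  M = 2*sqrt(131)/131;  N = 0

Compute the unit normal N̂(u, v) = (-2*v/sqrt(4*u^2 + 4*v^2 + 1), -2*u/sqrt(4*u^2 + 4*v^2 + 1), 1/sqrt(4*u^2 + 4*v^2 + 1)), and the second partials r_uu, r_uv, r_vv. Take dot products:
  L(u, v) = r_uu · N̂ = 0,
  M(u, v) = r_uv · N̂ = 2/sqrt(4*u^2 + 4*v^2 + 1),
  N(u, v) = r_vv · N̂ = 0.
Evaluating at (u, v) = (-9/2, -7/2):
  L = 0, M = 2*sqrt(131)/131, N = 0.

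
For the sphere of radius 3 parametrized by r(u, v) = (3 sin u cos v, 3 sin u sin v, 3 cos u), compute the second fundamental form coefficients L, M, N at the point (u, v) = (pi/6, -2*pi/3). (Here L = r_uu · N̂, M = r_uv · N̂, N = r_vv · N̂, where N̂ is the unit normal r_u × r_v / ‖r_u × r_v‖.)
L = -3;  M = 0;  N = -3/4

Compute the unit normal N̂(u, v) = (sin(u)^2*cos(v)/Abs(sin(u)), sin(u)^2*sin(v)/Abs(sin(u)), sin(2*u)/(2*Abs(sin(u)))), and the second partials r_uu, r_uv, r_vv. Take dot products:
  L(u, v) = r_uu · N̂ = -3*sin(u)/Abs(sin(u)),
  M(u, v) = r_uv · N̂ = 0,
  N(u, v) = r_vv · N̂ = -3*sin(u)^3/Abs(sin(u)).
Evaluating at (u, v) = (pi/6, -2*pi/3):
  L = -3, M = 0, N = -3/4.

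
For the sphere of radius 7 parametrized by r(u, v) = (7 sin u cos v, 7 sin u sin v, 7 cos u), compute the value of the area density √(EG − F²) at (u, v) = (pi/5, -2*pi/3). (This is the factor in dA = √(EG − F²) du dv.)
√(EG − F²)|_{(pi/5, -2*pi/3)} = 49*sqrt(10 - 2*sqrt(5))/4

E = 49, F = 0, G = 49*sin(u)^2, so EG − F² = 2401*sin(u)^2. Taking the positive square root: √(EG − F²) = 49*Abs(sin(u)). At (u, v) = (pi/5, -2*pi/3): 49*sqrt(10 - 2*sqrt(5))/4.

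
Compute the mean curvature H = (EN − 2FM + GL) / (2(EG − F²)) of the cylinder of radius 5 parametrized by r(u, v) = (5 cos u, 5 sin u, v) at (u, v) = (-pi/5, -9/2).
H = -1/10

With E = 25, F = 0, G = 1, L = -5, M = 0, N = 0, assemble
  H = (EN − 2FM + GL) / (2(EG − F²)) = -1/10.
At (u, v) = (-pi/5, -9/2): H = -1/10.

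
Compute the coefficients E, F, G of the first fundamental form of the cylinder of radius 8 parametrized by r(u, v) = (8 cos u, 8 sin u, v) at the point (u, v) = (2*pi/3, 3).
E = 64;  F = 0;  G = 1

Partials: r_u = (-8*sin(u), 8*cos(u), 0), r_v = (0, 0, 1). As functions of (u, v):
  E = r_u · r_u = 64,
  F = r_u · r_v = 0,
  G = r_v · r_v = 1.
Evaluating at (u, v) = (2*pi/3, 3): E = 64, F = 0, G = 1.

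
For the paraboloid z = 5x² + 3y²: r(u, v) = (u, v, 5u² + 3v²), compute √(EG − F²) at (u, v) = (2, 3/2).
√(EG − F²)|_{(2, 3/2)} = sqrt(482)

E = 100*u^2 + 1, F = 60*u*v, G = 36*v^2 + 1; EG − F² = 100*u^2 + 36*v^2 + 1; √(EG − F²) = sqrt(100*u^2 + 36*v^2 + 1). At the given point: sqrt(482).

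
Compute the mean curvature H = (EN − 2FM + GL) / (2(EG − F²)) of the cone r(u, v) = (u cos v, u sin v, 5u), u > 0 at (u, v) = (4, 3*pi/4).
H = 5*sqrt(26)/208

With E = 26, F = 0, G = u^2, L = 0, M = 0, N = 5*sqrt(26)*u^2/(26*Abs(u)), assemble
  H = (EN − 2FM + GL) / (2(EG − F²)) = 5*sqrt(26)/(52*Abs(u)).
At (u, v) = (4, 3*pi/4): H = 5*sqrt(26)/208.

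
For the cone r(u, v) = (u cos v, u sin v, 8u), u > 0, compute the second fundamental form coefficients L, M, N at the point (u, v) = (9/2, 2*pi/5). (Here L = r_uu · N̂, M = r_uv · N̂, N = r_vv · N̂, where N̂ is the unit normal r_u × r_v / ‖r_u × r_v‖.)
L = 0;  M = 0;  N = 36*sqrt(65)/65

Compute the unit normal N̂(u, v) = (-8*sqrt(65)*u*cos(v)/(65*Abs(u)), -8*sqrt(65)*u*sin(v)/(65*Abs(u)), sqrt(65)*u/(65*Abs(u))), and the second partials r_uu, r_uv, r_vv. Take dot products:
  L(u, v) = r_uu · N̂ = 0,
  M(u, v) = r_uv · N̂ = 0,
  N(u, v) = r_vv · N̂ = 8*sqrt(65)*u^2/(65*Abs(u)).
Evaluating at (u, v) = (9/2, 2*pi/5):
  L = 0, M = 0, N = 36*sqrt(65)/65.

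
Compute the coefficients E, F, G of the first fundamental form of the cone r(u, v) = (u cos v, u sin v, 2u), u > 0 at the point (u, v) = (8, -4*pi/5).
E = 5;  F = 0;  G = 64

Partials: r_u = (cos(v), sin(v), 2), r_v = (-u*sin(v), u*cos(v), 0). As functions of (u, v):
  E = r_u · r_u = 5,
  F = r_u · r_v = 0,
  G = r_v · r_v = u^2.
Evaluating at (u, v) = (8, -4*pi/5): E = 5, F = 0, G = 64.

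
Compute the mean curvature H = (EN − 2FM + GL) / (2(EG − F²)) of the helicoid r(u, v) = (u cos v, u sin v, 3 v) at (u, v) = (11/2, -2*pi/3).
H = 0

With E = 1, F = 0, G = u^2 + 9, L = 0, M = -3/sqrt(u^2 + 9), N = 0, assemble
  H = (EN − 2FM + GL) / (2(EG − F²)) = 0.
At (u, v) = (11/2, -2*pi/3): H = 0.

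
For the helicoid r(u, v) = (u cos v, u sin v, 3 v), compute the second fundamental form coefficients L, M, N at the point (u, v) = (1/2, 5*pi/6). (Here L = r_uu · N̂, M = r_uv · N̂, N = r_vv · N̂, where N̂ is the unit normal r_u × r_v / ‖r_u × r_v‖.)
L = 0;  M = -6*sqrt(37)/37;  N = 0

Compute the unit normal N̂(u, v) = (3*sin(v)/sqrt(u^2 + 9), -3*cos(v)/sqrt(u^2 + 9), u/sqrt(u^2 + 9)), and the second partials r_uu, r_uv, r_vv. Take dot products:
  L(u, v) = r_uu · N̂ = 0,
  M(u, v) = r_uv · N̂ = -3/sqrt(u^2 + 9),
  N(u, v) = r_vv · N̂ = 0.
Evaluating at (u, v) = (1/2, 5*pi/6):
  L = 0, M = -6*sqrt(37)/37, N = 0.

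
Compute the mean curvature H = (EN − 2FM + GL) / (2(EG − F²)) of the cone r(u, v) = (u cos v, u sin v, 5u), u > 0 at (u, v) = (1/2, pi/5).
H = 5*sqrt(26)/26

With E = 26, F = 0, G = u^2, L = 0, M = 0, N = 5*sqrt(26)*u^2/(26*Abs(u)), assemble
  H = (EN − 2FM + GL) / (2(EG − F²)) = 5*sqrt(26)/(52*Abs(u)).
At (u, v) = (1/2, pi/5): H = 5*sqrt(26)/26.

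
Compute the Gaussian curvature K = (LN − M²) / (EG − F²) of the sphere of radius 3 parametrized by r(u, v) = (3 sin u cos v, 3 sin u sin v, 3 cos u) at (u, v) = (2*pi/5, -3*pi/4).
K = 1/9

Coefficients of the first fundamental form: E = 9, F = 0, G = 9*sin(u)^2.
Coefficients of the second fundamental form: L = -3*sin(u)/Abs(sin(u)), M = 0, N = -3*sin(u)^3/Abs(sin(u)).
Assemble K = (LN − M²)/(EG − F²) = 1/9. At (u, v) = (2*pi/5, -3*pi/4): K = 1/9.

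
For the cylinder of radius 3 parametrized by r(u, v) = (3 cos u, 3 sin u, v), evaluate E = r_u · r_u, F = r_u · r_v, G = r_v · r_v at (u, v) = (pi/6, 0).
E = 9;  F = 0;  G = 1

Partials: r_u = (-3*sin(u), 3*cos(u), 0), r_v = (0, 0, 1). As functions of (u, v):
  E = r_u · r_u = 9,
  F = r_u · r_v = 0,
  G = r_v · r_v = 1.
Evaluating at (u, v) = (pi/6, 0): E = 9, F = 0, G = 1.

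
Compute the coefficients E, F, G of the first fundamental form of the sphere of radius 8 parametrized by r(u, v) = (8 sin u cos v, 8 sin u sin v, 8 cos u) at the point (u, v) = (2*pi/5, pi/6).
E = 64;  F = 0;  G = 8*sqrt(5) + 40

Partials: r_u = (8*cos(u)*cos(v), 8*sin(v)*cos(u), -8*sin(u)), r_v = (-8*sin(u)*sin(v), 8*sin(u)*cos(v), 0). As functions of (u, v):
  E = r_u · r_u = 64,
  F = r_u · r_v = 0,
  G = r_v · r_v = 64*sin(u)^2.
Evaluating at (u, v) = (2*pi/5, pi/6): E = 64, F = 0, G = 8*sqrt(5) + 40.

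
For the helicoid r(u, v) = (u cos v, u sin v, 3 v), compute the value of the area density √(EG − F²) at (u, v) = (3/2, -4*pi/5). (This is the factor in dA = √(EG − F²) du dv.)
√(EG − F²)|_{(3/2, -4*pi/5)} = 3*sqrt(5)/2

E = 1, F = 0, G = u^2 + 9, so EG − F² = u^2 + 9. Taking the positive square root: √(EG − F²) = sqrt(u^2 + 9). At (u, v) = (3/2, -4*pi/5): 3*sqrt(5)/2.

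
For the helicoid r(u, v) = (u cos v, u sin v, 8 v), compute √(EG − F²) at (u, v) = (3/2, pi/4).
√(EG − F²)|_{(3/2, pi/4)} = sqrt(265)/2

E = 1, F = 0, G = u^2 + 64; EG − F² = u^2 + 64; √(EG − F²) = sqrt(u^2 + 64). At the given point: sqrt(265)/2.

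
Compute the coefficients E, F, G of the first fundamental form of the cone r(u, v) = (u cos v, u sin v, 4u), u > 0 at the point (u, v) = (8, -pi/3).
E = 17;  F = 0;  G = 64

Partials: r_u = (cos(v), sin(v), 4), r_v = (-u*sin(v), u*cos(v), 0). As functions of (u, v):
  E = r_u · r_u = 17,
  F = r_u · r_v = 0,
  G = r_v · r_v = u^2.
Evaluating at (u, v) = (8, -pi/3): E = 17, F = 0, G = 64.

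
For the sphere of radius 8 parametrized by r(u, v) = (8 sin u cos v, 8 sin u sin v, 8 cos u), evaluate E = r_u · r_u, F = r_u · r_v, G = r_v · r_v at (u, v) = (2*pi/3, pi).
E = 64;  F = 0;  G = 48

Partials: r_u = (8*cos(u)*cos(v), 8*sin(v)*cos(u), -8*sin(u)), r_v = (-8*sin(u)*sin(v), 8*sin(u)*cos(v), 0). As functions of (u, v):
  E = r_u · r_u = 64,
  F = r_u · r_v = 0,
  G = r_v · r_v = 64*sin(u)^2.
Evaluating at (u, v) = (2*pi/3, pi): E = 64, F = 0, G = 48.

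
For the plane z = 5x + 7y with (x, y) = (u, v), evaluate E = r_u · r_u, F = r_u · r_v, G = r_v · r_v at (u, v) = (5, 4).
E = 26;  F = 35;  G = 50

Partials: r_u = (1, 0, 5), r_v = (0, 1, 7). As functions of (u, v):
  E = r_u · r_u = 26,
  F = r_u · r_v = 35,
  G = r_v · r_v = 50.
Evaluating at (u, v) = (5, 4): E = 26, F = 35, G = 50.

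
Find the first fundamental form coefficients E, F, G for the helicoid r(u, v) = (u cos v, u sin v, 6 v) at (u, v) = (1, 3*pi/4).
E = 1;  F = 0;  G = 37

Partials: r_u = (cos(v), sin(v), 0), r_v = (-u*sin(v), u*cos(v), 6). As functions of (u, v):
  E = r_u · r_u = 1,
  F = r_u · r_v = 0,
  G = r_v · r_v = u^2 + 36.
Evaluating at (u, v) = (1, 3*pi/4): E = 1, F = 0, G = 37.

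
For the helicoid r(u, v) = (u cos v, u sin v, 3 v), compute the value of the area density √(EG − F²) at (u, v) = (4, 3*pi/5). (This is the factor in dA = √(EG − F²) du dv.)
√(EG − F²)|_{(4, 3*pi/5)} = 5

E = 1, F = 0, G = u^2 + 9, so EG − F² = u^2 + 9. Taking the positive square root: √(EG − F²) = sqrt(u^2 + 9). At (u, v) = (4, 3*pi/5): 5.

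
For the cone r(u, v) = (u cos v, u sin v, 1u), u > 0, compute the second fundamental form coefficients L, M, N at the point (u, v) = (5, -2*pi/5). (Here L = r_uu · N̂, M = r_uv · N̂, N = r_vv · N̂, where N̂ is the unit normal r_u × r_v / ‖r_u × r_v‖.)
L = 0;  M = 0;  N = 5*sqrt(2)/2

Compute the unit normal N̂(u, v) = (-sqrt(2)*u*cos(v)/(2*Abs(u)), -sqrt(2)*u*sin(v)/(2*Abs(u)), sqrt(2)*u/(2*Abs(u))), and the second partials r_uu, r_uv, r_vv. Take dot products:
  L(u, v) = r_uu · N̂ = 0,
  M(u, v) = r_uv · N̂ = 0,
  N(u, v) = r_vv · N̂ = sqrt(2)*u^2/(2*Abs(u)).
Evaluating at (u, v) = (5, -2*pi/5):
  L = 0, M = 0, N = 5*sqrt(2)/2.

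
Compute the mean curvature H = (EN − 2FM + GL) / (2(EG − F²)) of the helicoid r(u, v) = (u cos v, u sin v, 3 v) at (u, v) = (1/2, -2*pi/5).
H = 0

With E = 1, F = 0, G = u^2 + 9, L = 0, M = -3/sqrt(u^2 + 9), N = 0, assemble
  H = (EN − 2FM + GL) / (2(EG − F²)) = 0.
At (u, v) = (1/2, -2*pi/5): H = 0.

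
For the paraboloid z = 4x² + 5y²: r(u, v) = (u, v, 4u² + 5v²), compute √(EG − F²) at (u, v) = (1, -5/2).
√(EG − F²)|_{(1, -5/2)} = sqrt(690)

E = 64*u^2 + 1, F = 80*u*v, G = 100*v^2 + 1; EG − F² = 64*u^2 + 100*v^2 + 1; √(EG − F²) = sqrt(64*u^2 + 100*v^2 + 1). At the given point: sqrt(690).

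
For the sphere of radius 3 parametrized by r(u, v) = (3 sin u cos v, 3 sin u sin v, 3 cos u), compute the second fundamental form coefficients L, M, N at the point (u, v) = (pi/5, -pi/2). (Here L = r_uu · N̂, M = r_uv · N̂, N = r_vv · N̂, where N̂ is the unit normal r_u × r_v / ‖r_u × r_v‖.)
L = -3;  M = 0;  N = -15/8 + 3*sqrt(5)/8

Compute the unit normal N̂(u, v) = (sin(u)^2*cos(v)/Abs(sin(u)), sin(u)^2*sin(v)/Abs(sin(u)), sin(2*u)/(2*Abs(sin(u)))), and the second partials r_uu, r_uv, r_vv. Take dot products:
  L(u, v) = r_uu · N̂ = -3*sin(u)/Abs(sin(u)),
  M(u, v) = r_uv · N̂ = 0,
  N(u, v) = r_vv · N̂ = -3*sin(u)^3/Abs(sin(u)).
Evaluating at (u, v) = (pi/5, -pi/2):
  L = -3, M = 0, N = -15/8 + 3*sqrt(5)/8.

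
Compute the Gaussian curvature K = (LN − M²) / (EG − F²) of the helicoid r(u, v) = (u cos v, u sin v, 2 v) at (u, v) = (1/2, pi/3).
K = -64/289

Coefficients of the first fundamental form: E = 1, F = 0, G = u^2 + 4.
Coefficients of the second fundamental form: L = 0, M = -2/sqrt(u^2 + 4), N = 0.
Assemble K = (LN − M²)/(EG − F²) = -4/(u^2 + 4)^2. At (u, v) = (1/2, pi/3): K = -64/289.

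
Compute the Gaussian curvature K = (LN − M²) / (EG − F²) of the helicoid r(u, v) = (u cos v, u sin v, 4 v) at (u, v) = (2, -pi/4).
K = -1/25

Coefficients of the first fundamental form: E = 1, F = 0, G = u^2 + 16.
Coefficients of the second fundamental form: L = 0, M = -4/sqrt(u^2 + 16), N = 0.
Assemble K = (LN − M²)/(EG − F²) = -16/(u^2 + 16)^2. At (u, v) = (2, -pi/4): K = -1/25.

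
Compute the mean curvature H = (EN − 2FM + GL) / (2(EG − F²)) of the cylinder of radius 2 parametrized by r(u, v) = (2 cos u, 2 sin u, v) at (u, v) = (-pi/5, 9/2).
H = -1/4

With E = 4, F = 0, G = 1, L = -2, M = 0, N = 0, assemble
  H = (EN − 2FM + GL) / (2(EG − F²)) = -1/4.
At (u, v) = (-pi/5, 9/2): H = -1/4.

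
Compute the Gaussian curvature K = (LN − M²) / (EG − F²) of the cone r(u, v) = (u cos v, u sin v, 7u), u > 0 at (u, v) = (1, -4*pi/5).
K = 0

Coefficients of the first fundamental form: E = 50, F = 0, G = u^2.
Coefficients of the second fundamental form: L = 0, M = 0, N = 7*sqrt(2)*u^2/(10*Abs(u)).
Assemble K = (LN − M²)/(EG − F²) = 0. At (u, v) = (1, -4*pi/5): K = 0.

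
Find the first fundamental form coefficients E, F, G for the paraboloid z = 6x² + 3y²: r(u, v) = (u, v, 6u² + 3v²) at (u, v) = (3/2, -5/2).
E = 325;  F = -270;  G = 226

Partials: r_u = (1, 0, 12*u), r_v = (0, 1, 6*v). As functions of (u, v):
  E = r_u · r_u = 144*u^2 + 1,
  F = r_u · r_v = 72*u*v,
  G = r_v · r_v = 36*v^2 + 1.
Evaluating at (u, v) = (3/2, -5/2): E = 325, F = -270, G = 226.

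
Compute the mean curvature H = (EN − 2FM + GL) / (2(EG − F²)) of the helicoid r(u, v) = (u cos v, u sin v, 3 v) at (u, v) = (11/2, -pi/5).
H = 0

With E = 1, F = 0, G = u^2 + 9, L = 0, M = -3/sqrt(u^2 + 9), N = 0, assemble
  H = (EN − 2FM + GL) / (2(EG − F²)) = 0.
At (u, v) = (11/2, -pi/5): H = 0.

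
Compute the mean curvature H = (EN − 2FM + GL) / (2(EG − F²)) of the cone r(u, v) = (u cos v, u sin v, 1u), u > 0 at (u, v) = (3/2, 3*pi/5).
H = sqrt(2)/6

With E = 2, F = 0, G = u^2, L = 0, M = 0, N = sqrt(2)*u^2/(2*Abs(u)), assemble
  H = (EN − 2FM + GL) / (2(EG − F²)) = sqrt(2)/(4*Abs(u)).
At (u, v) = (3/2, 3*pi/5): H = sqrt(2)/6.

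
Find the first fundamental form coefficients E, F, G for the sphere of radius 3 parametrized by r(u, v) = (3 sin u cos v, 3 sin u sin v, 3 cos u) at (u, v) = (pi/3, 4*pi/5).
E = 9;  F = 0;  G = 27/4

Partials: r_u = (3*cos(u)*cos(v), 3*sin(v)*cos(u), -3*sin(u)), r_v = (-3*sin(u)*sin(v), 3*sin(u)*cos(v), 0). As functions of (u, v):
  E = r_u · r_u = 9,
  F = r_u · r_v = 0,
  G = r_v · r_v = 9*sin(u)^2.
Evaluating at (u, v) = (pi/3, 4*pi/5): E = 9, F = 0, G = 27/4.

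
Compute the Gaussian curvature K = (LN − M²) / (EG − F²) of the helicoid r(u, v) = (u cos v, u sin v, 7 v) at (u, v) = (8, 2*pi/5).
K = -49/12769

Coefficients of the first fundamental form: E = 1, F = 0, G = u^2 + 49.
Coefficients of the second fundamental form: L = 0, M = -7/sqrt(u^2 + 49), N = 0.
Assemble K = (LN − M²)/(EG − F²) = -49/(u^2 + 49)^2. At (u, v) = (8, 2*pi/5): K = -49/12769.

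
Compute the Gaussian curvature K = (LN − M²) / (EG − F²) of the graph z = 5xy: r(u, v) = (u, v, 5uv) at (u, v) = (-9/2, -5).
K = -400/20511841

Coefficients of the first fundamental form: E = 25*v^2 + 1, F = 25*u*v, G = 25*u^2 + 1.
Coefficients of the second fundamental form: L = 0, M = 5/sqrt(25*u^2 + 25*v^2 + 1), N = 0.
Assemble K = (LN − M²)/(EG − F²) = -25/(625*u^4 + 1250*u^2*v^2 + 50*u^2 + 625*v^4 + 50*v^2 + 1). At (u, v) = (-9/2, -5): K = -400/20511841.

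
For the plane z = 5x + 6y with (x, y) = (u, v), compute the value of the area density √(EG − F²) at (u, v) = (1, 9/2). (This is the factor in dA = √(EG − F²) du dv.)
√(EG − F²)|_{(1, 9/2)} = sqrt(62)

E = 26, F = 30, G = 37, so EG − F² = 62. Taking the positive square root: √(EG − F²) = sqrt(62). At (u, v) = (1, 9/2): sqrt(62).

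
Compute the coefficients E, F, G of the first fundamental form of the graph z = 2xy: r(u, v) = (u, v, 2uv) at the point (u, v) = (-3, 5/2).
E = 26;  F = -30;  G = 37

Partials: r_u = (1, 0, 2*v), r_v = (0, 1, 2*u). As functions of (u, v):
  E = r_u · r_u = 4*v^2 + 1,
  F = r_u · r_v = 4*u*v,
  G = r_v · r_v = 4*u^2 + 1.
Evaluating at (u, v) = (-3, 5/2): E = 26, F = -30, G = 37.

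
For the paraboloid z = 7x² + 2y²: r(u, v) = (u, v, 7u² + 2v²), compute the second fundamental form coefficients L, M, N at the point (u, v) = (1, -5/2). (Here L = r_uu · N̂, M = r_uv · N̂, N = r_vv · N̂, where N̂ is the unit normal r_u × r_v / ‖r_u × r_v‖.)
L = 14*sqrt(33)/99;  M = 0;  N = 4*sqrt(33)/99

Compute the unit normal N̂(u, v) = (-14*u/sqrt(196*u^2 + 16*v^2 + 1), -4*v/sqrt(196*u^2 + 16*v^2 + 1), 1/sqrt(196*u^2 + 16*v^2 + 1)), and the second partials r_uu, r_uv, r_vv. Take dot products:
  L(u, v) = r_uu · N̂ = 14/sqrt(196*u^2 + 16*v^2 + 1),
  M(u, v) = r_uv · N̂ = 0,
  N(u, v) = r_vv · N̂ = 4/sqrt(196*u^2 + 16*v^2 + 1).
Evaluating at (u, v) = (1, -5/2):
  L = 14*sqrt(33)/99, M = 0, N = 4*sqrt(33)/99.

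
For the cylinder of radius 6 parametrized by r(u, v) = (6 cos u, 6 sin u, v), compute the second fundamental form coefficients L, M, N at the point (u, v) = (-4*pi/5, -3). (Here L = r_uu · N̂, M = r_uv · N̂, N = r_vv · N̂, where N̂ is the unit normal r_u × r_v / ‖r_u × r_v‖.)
L = -6;  M = 0;  N = 0

Compute the unit normal N̂(u, v) = (cos(u), sin(u), 0), and the second partials r_uu, r_uv, r_vv. Take dot products:
  L(u, v) = r_uu · N̂ = -6,
  M(u, v) = r_uv · N̂ = 0,
  N(u, v) = r_vv · N̂ = 0.
Evaluating at (u, v) = (-4*pi/5, -3):
  L = -6, M = 0, N = 0.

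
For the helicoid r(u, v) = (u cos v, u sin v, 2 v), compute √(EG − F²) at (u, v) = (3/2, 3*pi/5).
√(EG − F²)|_{(3/2, 3*pi/5)} = 5/2

E = 1, F = 0, G = u^2 + 4; EG − F² = u^2 + 4; √(EG − F²) = sqrt(u^2 + 4). At the given point: 5/2.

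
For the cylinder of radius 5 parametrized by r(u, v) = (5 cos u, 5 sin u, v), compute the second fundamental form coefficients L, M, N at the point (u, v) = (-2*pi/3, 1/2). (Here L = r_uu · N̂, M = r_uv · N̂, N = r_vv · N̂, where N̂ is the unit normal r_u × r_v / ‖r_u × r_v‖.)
L = -5;  M = 0;  N = 0

Compute the unit normal N̂(u, v) = (cos(u), sin(u), 0), and the second partials r_uu, r_uv, r_vv. Take dot products:
  L(u, v) = r_uu · N̂ = -5,
  M(u, v) = r_uv · N̂ = 0,
  N(u, v) = r_vv · N̂ = 0.
Evaluating at (u, v) = (-2*pi/3, 1/2):
  L = -5, M = 0, N = 0.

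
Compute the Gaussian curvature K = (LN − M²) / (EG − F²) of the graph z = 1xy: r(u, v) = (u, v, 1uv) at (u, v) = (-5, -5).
K = -1/2601

Coefficients of the first fundamental form: E = v^2 + 1, F = u*v, G = u^2 + 1.
Coefficients of the second fundamental form: L = 0, M = 1/sqrt(u^2 + v^2 + 1), N = 0.
Assemble K = (LN − M²)/(EG − F²) = 1/((u^2*v^2 - (u^2 + 1)*(v^2 + 1))*(u^2 + v^2 + 1)). At (u, v) = (-5, -5): K = -1/2601.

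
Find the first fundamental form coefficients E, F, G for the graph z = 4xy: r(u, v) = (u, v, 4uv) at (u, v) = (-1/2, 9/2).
E = 325;  F = -36;  G = 5

Partials: r_u = (1, 0, 4*v), r_v = (0, 1, 4*u). As functions of (u, v):
  E = r_u · r_u = 16*v^2 + 1,
  F = r_u · r_v = 16*u*v,
  G = r_v · r_v = 16*u^2 + 1.
Evaluating at (u, v) = (-1/2, 9/2): E = 325, F = -36, G = 5.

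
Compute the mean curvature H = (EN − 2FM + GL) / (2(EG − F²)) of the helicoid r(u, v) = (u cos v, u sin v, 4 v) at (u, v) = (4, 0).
H = 0

With E = 1, F = 0, G = u^2 + 16, L = 0, M = -4/sqrt(u^2 + 16), N = 0, assemble
  H = (EN − 2FM + GL) / (2(EG − F²)) = 0.
At (u, v) = (4, 0): H = 0.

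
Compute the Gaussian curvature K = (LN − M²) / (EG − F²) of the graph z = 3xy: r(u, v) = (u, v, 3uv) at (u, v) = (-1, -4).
K = -9/23716

Coefficients of the first fundamental form: E = 9*v^2 + 1, F = 9*u*v, G = 9*u^2 + 1.
Coefficients of the second fundamental form: L = 0, M = 3/sqrt(9*u^2 + 9*v^2 + 1), N = 0.
Assemble K = (LN − M²)/(EG − F²) = -9/(81*u^4 + 162*u^2*v^2 + 18*u^2 + 81*v^4 + 18*v^2 + 1). At (u, v) = (-1, -4): K = -9/23716.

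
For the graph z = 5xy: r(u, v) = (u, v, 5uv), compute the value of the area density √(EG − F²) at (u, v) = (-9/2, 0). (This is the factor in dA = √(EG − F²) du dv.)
√(EG − F²)|_{(-9/2, 0)} = sqrt(2029)/2

E = 25*v^2 + 1, F = 25*u*v, G = 25*u^2 + 1, so EG − F² = 25*u^2 + 25*v^2 + 1. Taking the positive square root: √(EG − F²) = sqrt(25*u^2 + 25*v^2 + 1). At (u, v) = (-9/2, 0): sqrt(2029)/2.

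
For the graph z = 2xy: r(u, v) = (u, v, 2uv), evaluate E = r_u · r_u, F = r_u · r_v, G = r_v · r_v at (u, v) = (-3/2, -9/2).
E = 82;  F = 27;  G = 10

Partials: r_u = (1, 0, 2*v), r_v = (0, 1, 2*u). As functions of (u, v):
  E = r_u · r_u = 4*v^2 + 1,
  F = r_u · r_v = 4*u*v,
  G = r_v · r_v = 4*u^2 + 1.
Evaluating at (u, v) = (-3/2, -9/2): E = 82, F = 27, G = 10.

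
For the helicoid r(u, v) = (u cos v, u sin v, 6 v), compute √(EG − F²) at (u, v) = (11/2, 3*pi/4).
√(EG − F²)|_{(11/2, 3*pi/4)} = sqrt(265)/2

E = 1, F = 0, G = u^2 + 36; EG − F² = u^2 + 36; √(EG − F²) = sqrt(u^2 + 36). At the given point: sqrt(265)/2.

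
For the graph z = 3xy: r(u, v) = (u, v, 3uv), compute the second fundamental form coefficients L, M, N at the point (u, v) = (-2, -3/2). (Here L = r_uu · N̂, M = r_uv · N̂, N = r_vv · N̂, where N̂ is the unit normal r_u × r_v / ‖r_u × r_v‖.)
L = 0;  M = 6*sqrt(229)/229;  N = 0

Compute the unit normal N̂(u, v) = (-3*v/sqrt(9*u^2 + 9*v^2 + 1), -3*u/sqrt(9*u^2 + 9*v^2 + 1), 1/sqrt(9*u^2 + 9*v^2 + 1)), and the second partials r_uu, r_uv, r_vv. Take dot products:
  L(u, v) = r_uu · N̂ = 0,
  M(u, v) = r_uv · N̂ = 3/sqrt(9*u^2 + 9*v^2 + 1),
  N(u, v) = r_vv · N̂ = 0.
Evaluating at (u, v) = (-2, -3/2):
  L = 0, M = 6*sqrt(229)/229, N = 0.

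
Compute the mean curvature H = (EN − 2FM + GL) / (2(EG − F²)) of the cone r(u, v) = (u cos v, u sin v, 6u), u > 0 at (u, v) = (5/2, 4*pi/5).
H = 6*sqrt(37)/185

With E = 37, F = 0, G = u^2, L = 0, M = 0, N = 6*sqrt(37)*u^2/(37*Abs(u)), assemble
  H = (EN − 2FM + GL) / (2(EG − F²)) = 3*sqrt(37)/(37*Abs(u)).
At (u, v) = (5/2, 4*pi/5): H = 6*sqrt(37)/185.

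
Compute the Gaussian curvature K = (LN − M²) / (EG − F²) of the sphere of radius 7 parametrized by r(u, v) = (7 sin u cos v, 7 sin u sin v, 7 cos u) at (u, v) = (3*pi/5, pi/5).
K = 1/49

Coefficients of the first fundamental form: E = 49, F = 0, G = 49*sin(u)^2.
Coefficients of the second fundamental form: L = -7*sin(u)/Abs(sin(u)), M = 0, N = -7*sin(u)^3/Abs(sin(u)).
Assemble K = (LN − M²)/(EG − F²) = 1/49. At (u, v) = (3*pi/5, pi/5): K = 1/49.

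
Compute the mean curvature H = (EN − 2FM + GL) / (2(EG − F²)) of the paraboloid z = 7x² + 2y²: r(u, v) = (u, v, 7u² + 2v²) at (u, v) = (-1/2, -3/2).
H = 359*sqrt(86)/7396

With E = 196*u^2 + 1, F = 56*u*v, G = 16*v^2 + 1, L = 14/sqrt(196*u^2 + 16*v^2 + 1), M = 0, N = 4/sqrt(196*u^2 + 16*v^2 + 1), assemble
  H = (EN − 2FM + GL) / (2(EG − F²)) = (392*u^2 + 112*v^2 + 9)/(196*u^2 + 16*v^2 + 1)^(3/2).
At (u, v) = (-1/2, -3/2): H = 359*sqrt(86)/7396.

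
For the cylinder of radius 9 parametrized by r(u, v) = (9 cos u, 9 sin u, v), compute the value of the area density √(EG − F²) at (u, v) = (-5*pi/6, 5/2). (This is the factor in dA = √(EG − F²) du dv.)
√(EG − F²)|_{(-5*pi/6, 5/2)} = 9

E = 81, F = 0, G = 1, so EG − F² = 81. Taking the positive square root: √(EG − F²) = 9. At (u, v) = (-5*pi/6, 5/2): 9.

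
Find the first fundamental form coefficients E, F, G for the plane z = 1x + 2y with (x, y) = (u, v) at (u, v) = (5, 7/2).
E = 2;  F = 2;  G = 5

Partials: r_u = (1, 0, 1), r_v = (0, 1, 2). As functions of (u, v):
  E = r_u · r_u = 2,
  F = r_u · r_v = 2,
  G = r_v · r_v = 5.
Evaluating at (u, v) = (5, 7/2): E = 2, F = 2, G = 5.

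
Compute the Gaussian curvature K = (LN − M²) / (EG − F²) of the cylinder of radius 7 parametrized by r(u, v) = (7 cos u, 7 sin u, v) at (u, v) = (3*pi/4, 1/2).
K = 0

Coefficients of the first fundamental form: E = 49, F = 0, G = 1.
Coefficients of the second fundamental form: L = -7, M = 0, N = 0.
Assemble K = (LN − M²)/(EG − F²) = 0. At (u, v) = (3*pi/4, 1/2): K = 0.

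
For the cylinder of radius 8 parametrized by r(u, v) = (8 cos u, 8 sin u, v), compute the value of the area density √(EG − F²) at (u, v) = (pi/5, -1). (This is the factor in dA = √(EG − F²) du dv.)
√(EG − F²)|_{(pi/5, -1)} = 8

E = 64, F = 0, G = 1, so EG − F² = 64. Taking the positive square root: √(EG − F²) = 8. At (u, v) = (pi/5, -1): 8.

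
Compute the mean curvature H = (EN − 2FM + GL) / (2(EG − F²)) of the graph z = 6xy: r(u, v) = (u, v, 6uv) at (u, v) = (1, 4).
H = -864*sqrt(613)/375769

With E = 36*v^2 + 1, F = 36*u*v, G = 36*u^2 + 1, L = 0, M = 6/sqrt(36*u^2 + 36*v^2 + 1), N = 0, assemble
  H = (EN − 2FM + GL) / (2(EG − F²)) = -216*u*v/(36*u^2 + 36*v^2 + 1)^(3/2).
At (u, v) = (1, 4): H = -864*sqrt(613)/375769.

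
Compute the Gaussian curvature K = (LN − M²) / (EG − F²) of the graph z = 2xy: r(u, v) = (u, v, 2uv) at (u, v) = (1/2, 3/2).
K = -4/121

Coefficients of the first fundamental form: E = 4*v^2 + 1, F = 4*u*v, G = 4*u^2 + 1.
Coefficients of the second fundamental form: L = 0, M = 2/sqrt(4*u^2 + 4*v^2 + 1), N = 0.
Assemble K = (LN − M²)/(EG − F²) = -4/(16*u^4 + 32*u^2*v^2 + 8*u^2 + 16*v^4 + 8*v^2 + 1). At (u, v) = (1/2, 3/2): K = -4/121.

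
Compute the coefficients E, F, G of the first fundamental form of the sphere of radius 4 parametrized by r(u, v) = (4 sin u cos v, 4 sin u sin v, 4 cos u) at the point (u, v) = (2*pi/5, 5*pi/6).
E = 16;  F = 0;  G = 2*sqrt(5) + 10

Partials: r_u = (4*cos(u)*cos(v), 4*sin(v)*cos(u), -4*sin(u)), r_v = (-4*sin(u)*sin(v), 4*sin(u)*cos(v), 0). As functions of (u, v):
  E = r_u · r_u = 16,
  F = r_u · r_v = 0,
  G = r_v · r_v = 16*sin(u)^2.
Evaluating at (u, v) = (2*pi/5, 5*pi/6): E = 16, F = 0, G = 2*sqrt(5) + 10.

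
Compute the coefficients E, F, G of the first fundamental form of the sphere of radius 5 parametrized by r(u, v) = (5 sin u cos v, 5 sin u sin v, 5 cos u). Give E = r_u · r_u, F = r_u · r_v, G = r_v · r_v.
E = 25;  F = 0;  G = 25*sin(u)^2

Compute partials: r_u = (5*cos(u)*cos(v), 5*sin(v)*cos(u), -5*sin(u)), r_v = (-5*sin(u)*sin(v), 5*sin(u)*cos(v), 0). Then
  E = r_u · r_u = 25,
  F = r_u · r_v = 0,
  G = r_v · r_v = 25*sin(u)^2.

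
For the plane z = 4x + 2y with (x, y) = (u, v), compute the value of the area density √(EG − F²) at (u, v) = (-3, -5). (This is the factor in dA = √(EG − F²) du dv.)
√(EG − F²)|_{(-3, -5)} = sqrt(21)

E = 17, F = 8, G = 5, so EG − F² = 21. Taking the positive square root: √(EG − F²) = sqrt(21). At (u, v) = (-3, -5): sqrt(21).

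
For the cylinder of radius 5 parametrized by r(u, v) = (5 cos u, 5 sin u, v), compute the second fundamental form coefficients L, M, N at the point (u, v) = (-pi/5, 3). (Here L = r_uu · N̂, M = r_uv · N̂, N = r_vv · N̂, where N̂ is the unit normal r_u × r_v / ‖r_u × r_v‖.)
L = -5;  M = 0;  N = 0

Compute the unit normal N̂(u, v) = (cos(u), sin(u), 0), and the second partials r_uu, r_uv, r_vv. Take dot products:
  L(u, v) = r_uu · N̂ = -5,
  M(u, v) = r_uv · N̂ = 0,
  N(u, v) = r_vv · N̂ = 0.
Evaluating at (u, v) = (-pi/5, 3):
  L = -5, M = 0, N = 0.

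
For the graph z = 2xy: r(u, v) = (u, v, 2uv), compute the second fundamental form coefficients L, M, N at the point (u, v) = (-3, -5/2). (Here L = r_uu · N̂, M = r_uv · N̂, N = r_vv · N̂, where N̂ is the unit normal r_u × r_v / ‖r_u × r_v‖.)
L = 0;  M = sqrt(62)/31;  N = 0

Compute the unit normal N̂(u, v) = (-2*v/sqrt(4*u^2 + 4*v^2 + 1), -2*u/sqrt(4*u^2 + 4*v^2 + 1), 1/sqrt(4*u^2 + 4*v^2 + 1)), and the second partials r_uu, r_uv, r_vv. Take dot products:
  L(u, v) = r_uu · N̂ = 0,
  M(u, v) = r_uv · N̂ = 2/sqrt(4*u^2 + 4*v^2 + 1),
  N(u, v) = r_vv · N̂ = 0.
Evaluating at (u, v) = (-3, -5/2):
  L = 0, M = sqrt(62)/31, N = 0.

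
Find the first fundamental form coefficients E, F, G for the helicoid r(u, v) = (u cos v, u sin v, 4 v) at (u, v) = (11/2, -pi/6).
E = 1;  F = 0;  G = 185/4

Partials: r_u = (cos(v), sin(v), 0), r_v = (-u*sin(v), u*cos(v), 4). As functions of (u, v):
  E = r_u · r_u = 1,
  F = r_u · r_v = 0,
  G = r_v · r_v = u^2 + 16.
Evaluating at (u, v) = (11/2, -pi/6): E = 1, F = 0, G = 185/4.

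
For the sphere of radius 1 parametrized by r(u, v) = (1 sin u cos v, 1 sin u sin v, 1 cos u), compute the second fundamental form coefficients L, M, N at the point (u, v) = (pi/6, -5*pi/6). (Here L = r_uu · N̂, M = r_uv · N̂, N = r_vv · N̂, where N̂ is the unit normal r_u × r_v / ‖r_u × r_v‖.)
L = -1;  M = 0;  N = -1/4

Compute the unit normal N̂(u, v) = (sin(u)^2*cos(v)/Abs(sin(u)), sin(u)^2*sin(v)/Abs(sin(u)), sin(2*u)/(2*Abs(sin(u)))), and the second partials r_uu, r_uv, r_vv. Take dot products:
  L(u, v) = r_uu · N̂ = -sin(u)/Abs(sin(u)),
  M(u, v) = r_uv · N̂ = 0,
  N(u, v) = r_vv · N̂ = -sin(u)^3/Abs(sin(u)).
Evaluating at (u, v) = (pi/6, -5*pi/6):
  L = -1, M = 0, N = -1/4.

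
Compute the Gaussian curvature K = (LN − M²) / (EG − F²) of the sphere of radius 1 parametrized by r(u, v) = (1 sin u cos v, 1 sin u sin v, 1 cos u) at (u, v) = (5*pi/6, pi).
K = 1

Coefficients of the first fundamental form: E = 1, F = 0, G = sin(u)^2.
Coefficients of the second fundamental form: L = -sin(u)/Abs(sin(u)), M = 0, N = -sin(u)^3/Abs(sin(u)).
Assemble K = (LN − M²)/(EG − F²) = 1. At (u, v) = (5*pi/6, pi): K = 1.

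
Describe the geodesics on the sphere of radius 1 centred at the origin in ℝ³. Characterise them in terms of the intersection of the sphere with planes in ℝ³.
Geodesics on the sphere of radius 1 are great circles — circles of radius 1 obtained as the intersection of the sphere with planes through the origin (the centre of the sphere).

A curve α(t) of nonzero constant speed on the sphere of radius 1 is a geodesic iff its acceleration α̈ is everywhere normal to the surface, i.e. parallel to the radial vector α(t). Then d/dt(α × α̇) = α̇ × α̇ + α × α̈ = 0, so α × α̇ is a constant vector n ≠ 0 and α(t) · n = 0 for all t: α lies in the plane through the origin with normal n. The intersection of that plane with the sphere is a circle of radius 1 (a great circle). Conversely, a great circle traversed at constant speed has centripetal acceleration pointing at the origin, hence normal to the sphere, so every great circle is a geodesic.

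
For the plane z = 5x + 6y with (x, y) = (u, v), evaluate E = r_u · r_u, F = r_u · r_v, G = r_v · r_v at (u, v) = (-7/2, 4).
E = 26;  F = 30;  G = 37

Partials: r_u = (1, 0, 5), r_v = (0, 1, 6). As functions of (u, v):
  E = r_u · r_u = 26,
  F = r_u · r_v = 30,
  G = r_v · r_v = 37.
Evaluating at (u, v) = (-7/2, 4): E = 26, F = 30, G = 37.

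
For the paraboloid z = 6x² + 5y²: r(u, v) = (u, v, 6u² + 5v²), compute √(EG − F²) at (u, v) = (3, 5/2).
√(EG − F²)|_{(3, 5/2)} = 31*sqrt(2)

E = 144*u^2 + 1, F = 120*u*v, G = 100*v^2 + 1; EG − F² = 144*u^2 + 100*v^2 + 1; √(EG − F²) = sqrt(144*u^2 + 100*v^2 + 1). At the given point: 31*sqrt(2).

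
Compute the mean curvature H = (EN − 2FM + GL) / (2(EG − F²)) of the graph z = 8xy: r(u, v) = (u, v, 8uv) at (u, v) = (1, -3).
H = 1536*sqrt(641)/410881

With E = 64*v^2 + 1, F = 64*u*v, G = 64*u^2 + 1, L = 0, M = 8/sqrt(64*u^2 + 64*v^2 + 1), N = 0, assemble
  H = (EN − 2FM + GL) / (2(EG − F²)) = -512*u*v/(64*u^2 + 64*v^2 + 1)^(3/2).
At (u, v) = (1, -3): H = 1536*sqrt(641)/410881.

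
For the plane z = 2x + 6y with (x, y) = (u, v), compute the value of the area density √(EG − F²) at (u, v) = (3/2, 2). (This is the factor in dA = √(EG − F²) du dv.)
√(EG − F²)|_{(3/2, 2)} = sqrt(41)

E = 5, F = 12, G = 37, so EG − F² = 41. Taking the positive square root: √(EG − F²) = sqrt(41). At (u, v) = (3/2, 2): sqrt(41).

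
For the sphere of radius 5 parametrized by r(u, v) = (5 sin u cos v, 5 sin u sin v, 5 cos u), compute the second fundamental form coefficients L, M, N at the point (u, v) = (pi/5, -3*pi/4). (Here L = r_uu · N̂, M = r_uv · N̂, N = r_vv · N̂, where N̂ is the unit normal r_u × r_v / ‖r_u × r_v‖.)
L = -5;  M = 0;  N = -25/8 + 5*sqrt(5)/8

Compute the unit normal N̂(u, v) = (sin(u)^2*cos(v)/Abs(sin(u)), sin(u)^2*sin(v)/Abs(sin(u)), sin(2*u)/(2*Abs(sin(u)))), and the second partials r_uu, r_uv, r_vv. Take dot products:
  L(u, v) = r_uu · N̂ = -5*sin(u)/Abs(sin(u)),
  M(u, v) = r_uv · N̂ = 0,
  N(u, v) = r_vv · N̂ = -5*sin(u)^3/Abs(sin(u)).
Evaluating at (u, v) = (pi/5, -3*pi/4):
  L = -5, M = 0, N = -25/8 + 5*sqrt(5)/8.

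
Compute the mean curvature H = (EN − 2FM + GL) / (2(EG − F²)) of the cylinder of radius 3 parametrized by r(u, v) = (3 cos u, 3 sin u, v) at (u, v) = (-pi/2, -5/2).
H = -1/6

With E = 9, F = 0, G = 1, L = -3, M = 0, N = 0, assemble
  H = (EN − 2FM + GL) / (2(EG − F²)) = -1/6.
At (u, v) = (-pi/2, -5/2): H = -1/6.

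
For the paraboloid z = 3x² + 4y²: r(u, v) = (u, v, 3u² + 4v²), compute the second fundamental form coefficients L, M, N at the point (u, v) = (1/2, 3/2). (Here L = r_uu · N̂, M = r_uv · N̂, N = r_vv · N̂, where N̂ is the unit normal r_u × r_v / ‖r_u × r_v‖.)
L = 3*sqrt(154)/77;  M = 0;  N = 4*sqrt(154)/77

Compute the unit normal N̂(u, v) = (-6*u/sqrt(36*u^2 + 64*v^2 + 1), -8*v/sqrt(36*u^2 + 64*v^2 + 1), 1/sqrt(36*u^2 + 64*v^2 + 1)), and the second partials r_uu, r_uv, r_vv. Take dot products:
  L(u, v) = r_uu · N̂ = 6/sqrt(36*u^2 + 64*v^2 + 1),
  M(u, v) = r_uv · N̂ = 0,
  N(u, v) = r_vv · N̂ = 8/sqrt(36*u^2 + 64*v^2 + 1).
Evaluating at (u, v) = (1/2, 3/2):
  L = 3*sqrt(154)/77, M = 0, N = 4*sqrt(154)/77.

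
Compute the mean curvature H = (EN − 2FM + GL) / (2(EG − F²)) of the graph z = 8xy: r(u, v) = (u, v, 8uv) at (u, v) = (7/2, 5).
H = -1792*sqrt(265)/379215

With E = 64*v^2 + 1, F = 64*u*v, G = 64*u^2 + 1, L = 0, M = 8/sqrt(64*u^2 + 64*v^2 + 1), N = 0, assemble
  H = (EN − 2FM + GL) / (2(EG − F²)) = -512*u*v/(64*u^2 + 64*v^2 + 1)^(3/2).
At (u, v) = (7/2, 5): H = -1792*sqrt(265)/379215.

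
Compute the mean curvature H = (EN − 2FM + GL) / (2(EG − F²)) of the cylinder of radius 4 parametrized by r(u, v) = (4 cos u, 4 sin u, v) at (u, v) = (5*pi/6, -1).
H = -1/8

With E = 16, F = 0, G = 1, L = -4, M = 0, N = 0, assemble
  H = (EN − 2FM + GL) / (2(EG − F²)) = -1/8.
At (u, v) = (5*pi/6, -1): H = -1/8.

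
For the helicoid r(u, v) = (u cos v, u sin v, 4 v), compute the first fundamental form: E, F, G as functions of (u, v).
E = 1;  F = 0;  G = u^2 + 16

Compute partials: r_u = (cos(v), sin(v), 0), r_v = (-u*sin(v), u*cos(v), 4). Then
  E = r_u · r_u = 1,
  F = r_u · r_v = 0,
  G = r_v · r_v = u^2 + 16.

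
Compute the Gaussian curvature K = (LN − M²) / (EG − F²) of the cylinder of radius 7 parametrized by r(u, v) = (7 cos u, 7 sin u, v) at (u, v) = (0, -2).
K = 0

Coefficients of the first fundamental form: E = 49, F = 0, G = 1.
Coefficients of the second fundamental form: L = -7, M = 0, N = 0.
Assemble K = (LN − M²)/(EG − F²) = 0. At (u, v) = (0, -2): K = 0.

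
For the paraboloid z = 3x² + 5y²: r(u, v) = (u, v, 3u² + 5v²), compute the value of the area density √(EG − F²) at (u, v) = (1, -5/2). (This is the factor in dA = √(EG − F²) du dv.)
√(EG − F²)|_{(1, -5/2)} = sqrt(662)

E = 36*u^2 + 1, F = 60*u*v, G = 100*v^2 + 1, so EG − F² = 36*u^2 + 100*v^2 + 1. Taking the positive square root: √(EG − F²) = sqrt(36*u^2 + 100*v^2 + 1). At (u, v) = (1, -5/2): sqrt(662).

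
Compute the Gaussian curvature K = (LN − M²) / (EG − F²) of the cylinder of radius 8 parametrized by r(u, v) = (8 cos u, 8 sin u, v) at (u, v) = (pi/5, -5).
K = 0

Coefficients of the first fundamental form: E = 64, F = 0, G = 1.
Coefficients of the second fundamental form: L = -8, M = 0, N = 0.
Assemble K = (LN − M²)/(EG − F²) = 0. At (u, v) = (pi/5, -5): K = 0.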